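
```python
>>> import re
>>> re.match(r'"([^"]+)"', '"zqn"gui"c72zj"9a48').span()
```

`re.match` won't scan ahead — the pattern has to work from the very first character.
The match spans [0:5] → '"zqn"'.
Captured: group 1 = 'zqn'.

(0, 5)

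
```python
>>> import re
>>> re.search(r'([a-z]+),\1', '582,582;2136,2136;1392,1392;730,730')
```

None

`\1` has to match the exact text group 1 already captured.
`re.search` scans for the first position where the pattern succeeds.
Here no position works, so the call returns None.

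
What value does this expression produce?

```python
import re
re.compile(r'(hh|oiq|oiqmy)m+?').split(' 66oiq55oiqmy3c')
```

Matches to split on: at [8:12] → 'oiqm'.
The group in the pattern means `split` returns the separators' captures alongside the pieces.

[' 66oiq55', 'oiq', 'y3c']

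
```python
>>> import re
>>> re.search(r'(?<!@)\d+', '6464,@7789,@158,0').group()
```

The negative lookaround is zero-width — it rules out positions where the adjacent text would match, without consuming anything.
The match spans [0:4] → '6464'.

'6464'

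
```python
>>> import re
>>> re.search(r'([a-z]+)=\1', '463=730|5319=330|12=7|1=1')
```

None

`\1` has to match the exact text group 1 already captured.
Unlike `match`, `search` isn't anchored — it looks for the pattern anywhere in the string.
Here nothing in the string fits, so the call returns None.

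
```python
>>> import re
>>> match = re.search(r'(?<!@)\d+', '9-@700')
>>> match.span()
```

(0, 1)

A negative assertion filters positions out without eating any characters.
`re.search` tries every starting position until one works.
The match spans [0:1] → '9'.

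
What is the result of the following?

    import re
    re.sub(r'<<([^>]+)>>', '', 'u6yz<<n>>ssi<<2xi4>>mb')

Matches: at [4:9] → '<<n>>'; at [12:20] → '<<2xi4>>'.
Each match is replaced by ''.

'u6yzssimb'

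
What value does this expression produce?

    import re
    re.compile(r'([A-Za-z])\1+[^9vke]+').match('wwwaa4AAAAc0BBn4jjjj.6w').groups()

('w',)

The match spans [0:23] → 'wwwaa4AAAAc0BBn4jjjj.6w'.
Captured: group 1 = 'w'.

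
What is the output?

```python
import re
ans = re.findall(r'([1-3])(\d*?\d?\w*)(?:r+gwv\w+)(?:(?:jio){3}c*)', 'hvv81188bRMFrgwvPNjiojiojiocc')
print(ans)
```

[('1', '188bRMF')]

The pattern matches a character in [1-3] (captured); then zero or more of a digit (lazy), then optionally a digit, then zero or more of a word character (captured); then one or more of a literal 'r', then the literal 'gwv', then one or more of a word character (non-capturing group); then the literal 'jio' repeated 3 times, then zero or more of the literal 'c' (non-capturing group).
Matches: at [4:29] match '1188bRMFrgwvPNjiojiojiocc', groups = ('1', '188bRMF').
2 groups means the one result is a tuple of 2 captured strings — 1 here.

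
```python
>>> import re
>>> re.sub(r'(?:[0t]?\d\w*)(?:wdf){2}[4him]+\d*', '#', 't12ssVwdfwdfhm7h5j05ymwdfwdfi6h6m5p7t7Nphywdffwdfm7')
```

'#h6m5p7t7Nphywdffwdfm7'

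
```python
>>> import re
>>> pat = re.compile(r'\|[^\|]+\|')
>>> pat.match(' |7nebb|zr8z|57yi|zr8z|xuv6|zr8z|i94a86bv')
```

None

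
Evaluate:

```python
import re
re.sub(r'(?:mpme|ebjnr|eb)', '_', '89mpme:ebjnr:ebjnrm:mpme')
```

Branches in `(...|...)` are attempted left-to-right; the first branch that allows the whole pattern to succeed is taken.
Every occurrence is swapped for '_'.

'89_:_:_m:_'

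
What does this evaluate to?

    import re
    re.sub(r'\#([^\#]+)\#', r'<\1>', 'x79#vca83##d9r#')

Matches: at [3:10] → '#vca83#'; at [10:15] → '#d9r#'.
Each match is replaced using the text its own group 1 captured.

'x79<vca83><d9r>'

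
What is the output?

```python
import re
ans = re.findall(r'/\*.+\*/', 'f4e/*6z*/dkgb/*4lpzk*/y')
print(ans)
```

['/*6z*/dkgb/*4lpzk*/']

Walking the string: at [3:22] → '/*6z*/dkgb/*4lpzk*/'.
No capturing groups, so `findall` returns the 1 full match string.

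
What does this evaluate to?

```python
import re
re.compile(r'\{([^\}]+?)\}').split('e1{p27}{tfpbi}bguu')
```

['e1', 'p27', '', 'tfpbi', 'bguu']

Matches to split on: at [2:7] → '{p27}'; at [7:14] → '{tfpbi}'.
Because the pattern has a capturing group, `split` also inserts each captured text between the pieces.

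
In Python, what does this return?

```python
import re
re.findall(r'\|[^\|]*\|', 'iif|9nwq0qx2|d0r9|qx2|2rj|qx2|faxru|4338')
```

['|9nwq0qx2|', '|qx2|', '|qx2|']

With no groups in the pattern, `findall` gives back each whole match — 3 here.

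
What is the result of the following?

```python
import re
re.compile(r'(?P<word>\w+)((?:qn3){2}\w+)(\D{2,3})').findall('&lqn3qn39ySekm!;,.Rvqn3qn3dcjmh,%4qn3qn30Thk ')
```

[('l', 'qn3qn39ySekm', '!;,'), ('Rv', 'qn3qn3dcjmh', ',%'), ('4', 'qn3qn30Th', 'k ')]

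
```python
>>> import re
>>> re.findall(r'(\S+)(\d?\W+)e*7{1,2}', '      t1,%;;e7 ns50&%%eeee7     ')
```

[('t1,%;', ';'), ('ns50&%', '%')]

`findall` packs the 2 group values into a tuple for every match.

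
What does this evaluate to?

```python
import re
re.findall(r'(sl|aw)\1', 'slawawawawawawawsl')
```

The backreference `\1` re-matches whatever the first group consumed, character for character.
`findall` collects group 1 from each match (3 total).

['aw', 'aw', 'aw']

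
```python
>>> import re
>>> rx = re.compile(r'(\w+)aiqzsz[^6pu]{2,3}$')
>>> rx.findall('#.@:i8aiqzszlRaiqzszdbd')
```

['i8aiqzszlR']

Pattern: one or more of a word character (captured); then the literal 'aiq', then the literal 'zsz', then 2 to 3 of any character except [6pu]; then anchored at the end.
Walking the string: at [4:23] match 'i8aiqzszlRaiqzszdbd', group 1 = 'i8aiqzszlR'.
One capturing group, so `findall` returns just the captured substring from the one match — 1 in all.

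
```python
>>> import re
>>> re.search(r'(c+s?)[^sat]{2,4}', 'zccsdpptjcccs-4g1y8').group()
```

Pattern: one or more of the literal 'c', then optionally the literal 's' (captured); then 2 to 4 of any character except [sat].
Unlike `match`, `search` isn't anchored — it looks for the pattern anywhere in the string.
The match spans [1:7] → 'ccsdpp'.
Captured: group 1 = 'ccs'.

'ccsdpp'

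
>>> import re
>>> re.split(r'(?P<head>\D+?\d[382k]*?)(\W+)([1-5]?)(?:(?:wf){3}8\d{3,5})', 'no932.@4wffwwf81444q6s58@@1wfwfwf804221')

['no932.@4wffwwf81444q6', 's58', '@@', '1', '']

Because the pattern has a capturing group, `split` also inserts each captured text between the pieces.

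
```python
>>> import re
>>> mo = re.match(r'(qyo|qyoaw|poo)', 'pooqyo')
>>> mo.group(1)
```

With `match`, the pattern is implicitly anchored at the beginning.
The match spans [0:3] → 'poo'.
Captured: group 1 = 'poo'.

'poo'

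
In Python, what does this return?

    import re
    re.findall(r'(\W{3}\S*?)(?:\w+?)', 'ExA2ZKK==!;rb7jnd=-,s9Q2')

This matches exactly 3 of a non-word character, then zero or more of a non-whitespace character (lazy) (captured); then one or more of a word character (lazy) (non-capturing group).
The `?` after the quantifier makes it lazy — it takes as little as possible before letting the rest of the pattern try.
Walking the string: at [7:12] match '==!;r', group 1 = '==!;'; at [17:21] match '=-,s', group 1 = '=-,'.
One capturing group, so `findall` returns just the captured substring from each match — 2 in all.

['==!;', '=-,']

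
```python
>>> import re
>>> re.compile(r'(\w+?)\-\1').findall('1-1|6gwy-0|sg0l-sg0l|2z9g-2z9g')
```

['1', 'sg0l', '2z9g']

`\1` has to match the exact text group 1 already captured.
Because there's exactly one group, `findall` drops the full match and keeps group 1 from each hit.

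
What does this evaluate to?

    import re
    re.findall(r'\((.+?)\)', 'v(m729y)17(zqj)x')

A non-greedy quantifier consumes as few characters as it can — just enough that the remainder of the pattern still matches from where it stops; whatever follows it matches normally.
Because there's exactly one group, `findall` drops the full match and keeps group 1 from each hit.

['m729y', 'zqj']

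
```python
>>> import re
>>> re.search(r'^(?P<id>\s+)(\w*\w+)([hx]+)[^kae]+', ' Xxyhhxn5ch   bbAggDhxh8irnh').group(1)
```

The match spans [0:28] → ' Xxyhhxn5ch   bbAggDhxh8irnh'.
Captured: group 1 = ' ', group 2 = 'Xxyhhxn5c', group 3 = 'h'.

' '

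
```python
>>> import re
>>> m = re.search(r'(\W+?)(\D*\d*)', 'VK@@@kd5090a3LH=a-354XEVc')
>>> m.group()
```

'@@@kd5090'

The pattern matches one or more of a non-word character (lazy) (captured); then zero or more of a non-digit, then zero or more of a digit (captured).
`search` walks the string left to right and returns the first match it finds.
The match spans [2:11] → '@@@kd5090'.
Captured: group 1 = '@', group 2 = '@@kd5090'.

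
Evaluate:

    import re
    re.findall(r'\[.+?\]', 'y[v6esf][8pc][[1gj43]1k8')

['[v6esf]', '[8pc]', '[[1gj43]']

Matches: at [1:8] → '[v6esf]'; at [8:13] → '[8pc]'; at [13:21] → '[[1gj43]'.
Since nothing is captured, `findall` lists the 3 matched substrings directly.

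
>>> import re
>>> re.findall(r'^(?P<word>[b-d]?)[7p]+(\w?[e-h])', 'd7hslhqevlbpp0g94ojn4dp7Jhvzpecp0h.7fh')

[('d', 'h')]

Multiple groups make `findall` return tuples — one 2-tuple for the one match.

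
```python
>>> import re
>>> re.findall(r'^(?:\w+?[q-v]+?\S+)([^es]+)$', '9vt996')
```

['6']

With a single group, `findall` returns only what that group captured — 1 item.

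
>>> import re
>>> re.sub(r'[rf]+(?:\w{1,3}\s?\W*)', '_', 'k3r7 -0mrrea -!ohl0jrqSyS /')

Pattern: one or more of one of [rf]; then 1 to 3 of a word character, then optionally whitespace, then zero or more of a non-word character (non-capturing group).
Matches: at [2:6] → 'r7 -'; at [8:15] → 'rrea -!'; at [20:24] → 'rqSy'.
`sub` substitutes '_' at each match site.

'k3_0m_ohl0j_S /'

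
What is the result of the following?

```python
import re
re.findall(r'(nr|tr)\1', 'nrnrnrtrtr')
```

`\1` has to match the exact text group 1 already captured.
Because there's exactly one group, `findall` drops the full match and keeps group 1 from each hit.

['nr', 'tr']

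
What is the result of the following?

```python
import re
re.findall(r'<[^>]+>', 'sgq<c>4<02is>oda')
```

Scanning left to right: at [3:6] → '<c>'; at [7:13] → '<02is>'.
No capturing groups, so `findall` returns the 2 full match strings.

['<c>', '<02is>']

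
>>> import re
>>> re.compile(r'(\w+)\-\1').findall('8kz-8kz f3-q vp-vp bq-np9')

A backreference is literal: `\1` must see the identical characters the first group matched.
Walking the string: at [0:7] match '8kz-8kz', group 1 = '8kz'; at [13:18] match 'vp-vp', group 1 = 'vp'.
One capturing group, so `findall` returns just the captured substring from each match — 2 in all.

['8kz', 'vp']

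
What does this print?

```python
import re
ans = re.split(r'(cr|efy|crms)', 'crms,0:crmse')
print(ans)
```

Alternation isn't longest-match — the leftmost alternative that fits at this position is chosen.
Matches to split on: at [0:2] → 'cr'; at [7:9] → 'cr'.
With a capturing group present, the delimiter's captured portion is kept in the result list.

['', 'cr', 'ms,0:', 'cr', 'mse']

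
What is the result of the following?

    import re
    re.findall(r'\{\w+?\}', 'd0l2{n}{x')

['{n}']

Scanning left to right: at [4:7] → '{n}'.
No capturing groups, so `findall` returns the 1 full match string.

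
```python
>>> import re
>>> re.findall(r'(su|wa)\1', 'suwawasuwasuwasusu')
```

`\1` is not a pattern — it's the concrete string captured by group 1, re-applied verbatim.
`findall` collects group 1 from each match (2 total).

['wa', 'su']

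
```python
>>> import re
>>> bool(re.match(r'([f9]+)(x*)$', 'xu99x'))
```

The pattern matches one or more of one of [f9] (captured); then zero or more of a literal 'x' (captured); then anchored at the end.
`re.match` only tries the pattern at the start of the string.
Here position 0 doesn't satisfy it, so the call returns None, and `bool(None)` is False.

False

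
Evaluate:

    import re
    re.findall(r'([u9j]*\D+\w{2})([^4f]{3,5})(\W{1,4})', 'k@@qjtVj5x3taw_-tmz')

[('k@@qjtVj5x', '3taw_', '-')]

Multiple groups make `findall` return tuples — one 3-tuple for the one match.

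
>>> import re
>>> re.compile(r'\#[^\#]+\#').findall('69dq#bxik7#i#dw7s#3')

Since nothing is captured, `findall` lists the 2 matched substrings directly.

['#bxik7#', '#dw7s#']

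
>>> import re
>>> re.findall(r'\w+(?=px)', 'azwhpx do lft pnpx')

['azwh', 'pn']

Because the assertion is zero-width, the text it checks is not consumed and won't appear in the result.
Matches: at [0:4] → 'azwh'; at [14:16] → 'pn'.
Since nothing is captured, `findall` lists the 2 matched substrings directly.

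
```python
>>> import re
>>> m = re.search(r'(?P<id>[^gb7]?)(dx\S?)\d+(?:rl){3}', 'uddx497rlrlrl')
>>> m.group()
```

The match spans [1:13] → 'ddx497rlrlrl'.

'ddx497rlrlrl'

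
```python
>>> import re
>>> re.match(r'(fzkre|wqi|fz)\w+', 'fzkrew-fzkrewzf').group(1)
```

'fzkre'

`|` is ordered: at each position the engine commits to the first alternative that works.
`re.match` only tries the pattern at the start of the string.
The match spans [0:6] → 'fzkrew'.
Captured: group 1 = 'fzkre'.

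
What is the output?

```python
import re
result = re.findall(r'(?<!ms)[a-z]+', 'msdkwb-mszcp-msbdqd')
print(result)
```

['msdkwb', 'mszcp', 'msbdqd']

The negative lookahead/lookbehind blocks any match where the forbidden context is present.
No capturing groups, so `findall` returns the 3 full match strings.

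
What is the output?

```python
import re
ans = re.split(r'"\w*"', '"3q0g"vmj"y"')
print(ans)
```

The string is cut at each match, leaving 3 pieces.

['', 'vmj', '']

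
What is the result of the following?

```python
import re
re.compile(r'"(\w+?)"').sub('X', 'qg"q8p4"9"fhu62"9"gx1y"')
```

Matches: at [2:8] → '"q8p4"'; at [9:16] → '"fhu62"'; at [17:23] → '"gx1y"'.
Each match is replaced by 'X'.

'qgX9X9X'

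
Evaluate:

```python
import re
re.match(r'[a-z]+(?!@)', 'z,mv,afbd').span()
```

`re.match` won't scan ahead — the pattern has to work from the very first character.
The match spans [0:1] → 'z'.

(0, 1)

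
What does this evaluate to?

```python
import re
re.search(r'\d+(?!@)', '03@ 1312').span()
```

The negative lookahead/lookbehind blocks any match where the forbidden context is present.
`re.search` tries every starting position until one works.
The match spans [0:1] → '0'.

(0, 1)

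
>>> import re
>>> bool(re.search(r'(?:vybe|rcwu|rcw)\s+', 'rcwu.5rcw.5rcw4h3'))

Here no position works, so the call returns None, and `bool(None)` is False.

False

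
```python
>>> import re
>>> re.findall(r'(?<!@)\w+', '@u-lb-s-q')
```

['lb', 's', 'q']

Because the assertion is negative and zero-width, positions next to the forbidden text are skipped.
Matches: at [3:5] → 'lb'; at [6:7] → 's'; at [8:9] → 'q'.
No capturing groups, so `findall` returns the 3 full match strings.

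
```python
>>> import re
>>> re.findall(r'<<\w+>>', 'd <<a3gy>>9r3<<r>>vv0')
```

['<<a3gy>>', '<<r>>']

Matches: at [2:10] → '<<a3gy>>'; at [13:18] → '<<r>>'.
With no groups in the pattern, `findall` gives back each whole match — 2 here.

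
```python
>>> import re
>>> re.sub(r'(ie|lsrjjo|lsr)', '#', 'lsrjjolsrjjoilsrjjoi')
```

'##i#i'

Branches in `(...|...)` are attempted left-to-right; the first branch that allows the whole pattern to succeed is taken.
Matches: at [0:6] → 'lsrjjo'; at [6:12] → 'lsrjjo'; at [13:19] → 'lsrjjo'.
Every occurrence is swapped for '#'.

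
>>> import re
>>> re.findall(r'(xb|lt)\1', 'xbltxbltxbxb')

['xb']

The backreference `\1` re-matches whatever the first group consumed, character for character.
Scanning left to right: at [8:12] match 'xbxb', group 1 = 'xb'.
One capturing group, so `findall` returns just the captured substring from the one match — 1 in all.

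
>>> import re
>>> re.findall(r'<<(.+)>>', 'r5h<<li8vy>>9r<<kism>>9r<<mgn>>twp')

['li8vy>>9r<<kism>>9r<<mgn']

Walking the string: at [3:31] match '<<li8vy>>9r<<kism>>9r<<mgn>>', group 1 = 'li8vy>>9r<<kism>>9r<<mgn'.
Because there's exactly one group, `findall` drops the full match and keeps group 1 from the one hit.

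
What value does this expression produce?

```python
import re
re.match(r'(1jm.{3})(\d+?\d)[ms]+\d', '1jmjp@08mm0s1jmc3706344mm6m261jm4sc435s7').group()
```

'1jmjp@08mm0'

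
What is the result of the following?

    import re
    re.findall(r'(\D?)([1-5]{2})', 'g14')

[('g', '14')]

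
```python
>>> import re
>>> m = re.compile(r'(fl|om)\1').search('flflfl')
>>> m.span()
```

After group 1 captures some text, `\1` only succeeds where that same text appears again.
The match spans [0:4] → 'flfl'.

(0, 4)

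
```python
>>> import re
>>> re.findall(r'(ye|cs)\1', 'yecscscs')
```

['cs']

A backreference is literal: `\1` must see the identical characters the first group matched.
Walking the string: at [2:6] match 'cscs', group 1 = 'cs'.
`findall` collects group 1 from the one match (1 total).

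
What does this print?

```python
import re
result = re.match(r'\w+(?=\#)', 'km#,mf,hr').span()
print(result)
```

The `(?=…)`/`(?<=…)` assertion just peeks at neighbouring text; it doesn't advance the match position.
With `match`, the pattern is implicitly anchored at the beginning.
The match spans [0:2] → 'km'.

(0, 2)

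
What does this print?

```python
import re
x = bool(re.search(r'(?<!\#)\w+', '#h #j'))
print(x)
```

False

A negative assertion filters positions out without eating any characters.
`re.search` scans for the first position where the pattern succeeds.
Here nothing in the string fits, so the call returns None, and `bool(None)` is False.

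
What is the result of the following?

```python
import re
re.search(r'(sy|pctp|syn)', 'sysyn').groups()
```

('sy',)

`re.search` scans for the first position where the pattern succeeds.
The match spans [0:2] → 'sy'.
Captured: group 1 = 'sy'.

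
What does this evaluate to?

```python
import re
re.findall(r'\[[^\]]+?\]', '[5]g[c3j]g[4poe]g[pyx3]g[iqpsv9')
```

With no groups in the pattern, `findall` gives back each whole match — 4 here.

['[5]', '[c3j]', '[4poe]', '[pyx3]']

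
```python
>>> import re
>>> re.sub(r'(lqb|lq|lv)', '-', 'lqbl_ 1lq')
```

Alternation tries branches left to right and keeps the first one that lets the overall match succeed at that position.
Matches: at [0:3] → 'lqb'; at [7:9] → 'lq'.
Every occurrence is swapped for '-'.

'-l_ 1-'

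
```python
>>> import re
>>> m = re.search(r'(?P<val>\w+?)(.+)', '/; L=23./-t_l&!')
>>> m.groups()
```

Pattern: one or more of a word character (lazy) (captured as 'val'); then one or more of any character (captured).
Unlike `match`, `search` isn't anchored — it looks for the pattern anywhere in the string.
The match spans [3:15] → 'L=23./-t_l&!'.
Captured: group 1 = 'L', group 2 = '=23./-t_l&!'.

('L', '=23./-t_l&!')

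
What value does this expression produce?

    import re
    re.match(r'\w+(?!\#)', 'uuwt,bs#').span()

`(?!…)`/`(?<!…)` only lets a position through if the neighbouring text does NOT match; no characters are consumed.
With `match`, the pattern is implicitly anchored at the beginning.
The match spans [0:4] → 'uuwt'.

(0, 4)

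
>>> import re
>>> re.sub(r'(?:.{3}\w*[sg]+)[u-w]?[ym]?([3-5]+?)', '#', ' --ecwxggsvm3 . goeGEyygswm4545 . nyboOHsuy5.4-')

'##545#.4-'

Pattern: exactly 3 of any character, then zero or more of a word character, then one or more of one of [sg] (non-capturing group); then optionally a character in [u-w], then optionally one of [ym]; then one or more of a character in [3-5] (lazy) (captured).
Lazy quantifiers expand one character at a time until the remainder of the pattern can match.
Matches: at [0:13] → ' --ecwxggsvm3'; at [13:28] → ' . goeGEyygswm4'; at [31:44] → ' . nyboOHsuy5'.
Every occurrence is swapped for '#'.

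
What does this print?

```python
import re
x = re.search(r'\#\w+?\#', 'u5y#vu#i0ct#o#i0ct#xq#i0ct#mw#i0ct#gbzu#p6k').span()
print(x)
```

Unlike `match`, `search` isn't anchored — it looks for the pattern anywhere in the string.
The match spans [3:7] → '#vu#'.

(3, 7)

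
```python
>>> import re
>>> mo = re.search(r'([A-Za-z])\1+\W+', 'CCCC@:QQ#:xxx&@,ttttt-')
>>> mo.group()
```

`\1` has to match the exact text group 1 already captured.
The match spans [0:6] → 'CCCC@:'.

'CCCC@:'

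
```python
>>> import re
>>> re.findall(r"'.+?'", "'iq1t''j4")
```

["'iq1t'"]

With the lazy modifier that quantifier settles for the fewest repetitions that let the rest of the pattern succeed (the atoms after it are unaffected and can still be greedy).
Scanning left to right: at [0:6] → "'iq1t'".
Since nothing is captured, `findall` lists the 1 matched substring directly.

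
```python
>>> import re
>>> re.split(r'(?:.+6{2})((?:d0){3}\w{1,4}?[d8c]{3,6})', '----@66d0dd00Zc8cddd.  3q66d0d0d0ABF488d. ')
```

['', 'd0d0d0ABF488d', '. ']

This matches one or more of any character, then exactly 2 of the literal '6' (non-capturing group); then the literal 'd0' repeated 3 times, then 1 to 4 of a word character (lazy), then 3 to 6 of one of [d8c] (captured).
Matches to split on: at [0:40] → '----@66d0dd00Zc8cddd.  3q66d0d0d0ABF488d'.
Because the pattern has a capturing group, `split` also inserts each captured text between the pieces.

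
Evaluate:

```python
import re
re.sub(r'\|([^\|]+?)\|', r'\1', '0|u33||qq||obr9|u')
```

'0u33qqobr9u'

Matches: at [1:6] → '|u33|'; at [6:10] → '|qq|'; at [10:16] → '|obr9|'.
`\1` in the replacement pulls in group 1's text for each match.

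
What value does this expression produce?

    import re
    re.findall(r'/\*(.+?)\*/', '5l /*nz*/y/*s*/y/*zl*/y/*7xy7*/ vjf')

['nz', 's', 'zl', '7xy7']

With the lazy modifier that quantifier settles for the fewest repetitions that let the rest of the pattern succeed (the atoms after it are unaffected and can still be greedy).
With a single group, `findall` returns only what that group captured — 4 items.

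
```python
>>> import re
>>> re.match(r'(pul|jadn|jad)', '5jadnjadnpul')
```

With `match`, the pattern is implicitly anchored at the beginning.
Here the string doesn't start with a match, so the call returns None.

None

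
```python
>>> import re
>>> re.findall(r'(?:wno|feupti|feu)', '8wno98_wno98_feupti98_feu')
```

`|` is ordered: at each position the engine commits to the first alternative that works.
Scanning left to right: at [1:4] → 'wno'; at [7:10] → 'wno'; at [13:19] → 'feupti'; at [22:25] → 'feu'.
No capturing groups, so `findall` returns the 4 full match strings.

['wno', 'wno', 'feupti', 'feu']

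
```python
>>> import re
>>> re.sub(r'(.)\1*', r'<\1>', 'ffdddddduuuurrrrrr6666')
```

The backreference `\1` re-matches whatever the first group consumed, character for character.
`\1` in the replacement pulls in group 1's text for each match.

'<f><d><u><r><6>'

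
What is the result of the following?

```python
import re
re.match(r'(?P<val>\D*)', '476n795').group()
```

With `match`, the pattern is implicitly anchored at the beginning.
The match spans [0:0] → ''.

''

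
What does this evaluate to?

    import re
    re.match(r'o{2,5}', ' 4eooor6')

With `match`, the pattern is implicitly anchored at the beginning.
Here the string doesn't start with a match, so the call returns None.

None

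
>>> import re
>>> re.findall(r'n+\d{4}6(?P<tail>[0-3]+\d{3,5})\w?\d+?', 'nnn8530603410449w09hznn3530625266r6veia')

['0341044', '25266']

This matches one or more of the literal 'n', then exactly 4 of a digit, then the literal '6'; then one or more of a character in [0-3], then 3 to 5 of a digit (captured as 'tail'); then optionally a word character; then one or more of a digit (lazy).
Matches: at [0:16] match 'nnn8530603410449', group 1 = '0341044'; at [21:35] match 'nn3530625266r6', group 1 = '25266'.
`findall` collects group 1 from each match (2 total).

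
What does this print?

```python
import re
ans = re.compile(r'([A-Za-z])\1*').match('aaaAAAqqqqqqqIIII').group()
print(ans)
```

aaa

A backreference is literal: `\1` must see the identical characters the first group matched.
`match` is anchored at position 0; if the pattern doesn't fit there, it returns None.
The match spans [0:3] → 'aaa'.
Captured: group 1 = 'a'.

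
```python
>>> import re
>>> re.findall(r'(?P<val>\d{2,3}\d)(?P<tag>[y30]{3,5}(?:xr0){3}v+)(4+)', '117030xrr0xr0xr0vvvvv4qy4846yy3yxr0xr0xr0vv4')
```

This matches 2 to 3 of a digit, then a digit (captured as 'val'); then 3 to 5 of one of [y30], then the literal 'xr0' repeated 3 times, then one or more of a literal 'v' (captured as 'tag'); then one or more of a literal '4' (captured).
Matches: at [24:44] match '4846yy3yxr0xr0xr0vv4', groups = ('4846', 'yy3yxr0xr0xr0vv', '4').
`findall` packs the 3 group values into a tuple for every match.

[('4846', 'yy3yxr0xr0xr0vv', '4')]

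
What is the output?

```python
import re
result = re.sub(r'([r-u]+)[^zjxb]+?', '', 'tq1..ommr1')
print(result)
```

1..omm

Pattern: one or more of a character in [r-u] (captured); then one or more of any character except [zjxb] (lazy).
A non-greedy quantifier consumes as few characters as it can — just enough that the remainder of the pattern still matches from where it stops; whatever follows it matches normally.
Matches: at [0:2] → 'tq'; at [8:10] → 'r1'.
Every occurrence is swapped for ''.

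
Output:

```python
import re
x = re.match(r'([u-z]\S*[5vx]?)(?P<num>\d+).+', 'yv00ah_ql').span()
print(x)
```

The pattern matches a character in [u-z], then zero or more of a non-whitespace character, then optionally one of [5vx] (captured); then one or more of a digit (captured as 'num'); then one or more of any character.
`re.match` won't scan ahead — the pattern has to work from the very first character.
The match spans [0:9] → 'yv00ah_ql'.
Captured: group 1 = 'yv0', group 2 = '0'.

(0, 9)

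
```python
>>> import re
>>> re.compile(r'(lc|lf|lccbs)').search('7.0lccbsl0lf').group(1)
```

'lc'

The match spans [3:5] → 'lc'.
Captured: group 1 = 'lc'.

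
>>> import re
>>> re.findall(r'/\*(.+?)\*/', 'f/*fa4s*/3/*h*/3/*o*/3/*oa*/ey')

Matches: at [1:9] match '/*fa4s*/', group 1 = 'fa4s'; at [10:15] match '/*h*/', group 1 = 'h'; at [16:21] match '/*o*/', group 1 = 'o'; at [22:28] match '/*oa*/', group 1 = 'oa'.
`findall` collects group 1 from each match (4 total).

['fa4s', 'h', 'o', 'oa']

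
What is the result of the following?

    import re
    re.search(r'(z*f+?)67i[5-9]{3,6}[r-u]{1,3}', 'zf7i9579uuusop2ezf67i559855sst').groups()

This matches zero or more of the literal 'z', then one or more of the literal 'f' (lazy) (captured); then the literal '67i', then 3 to 6 of a character in [5-9], then 1 to 3 of a character in [r-u].
Unlike `match`, `search` isn't anchored — it looks for the pattern anywhere in the string.
The match spans [16:30] → 'zf67i559855sst'.
Captured: group 1 = 'zf'.

('zf',)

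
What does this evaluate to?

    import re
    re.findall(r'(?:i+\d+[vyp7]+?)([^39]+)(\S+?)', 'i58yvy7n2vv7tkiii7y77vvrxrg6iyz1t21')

[('vy7n2vv7tkiii7y77vvrxrg6iyz1t2', '1')]

Because the quantifier is non-greedy, it stops expanding at the earliest point where the rest of the pattern can succeed.
2 groups means the one result is a tuple of 2 captured strings — 1 here.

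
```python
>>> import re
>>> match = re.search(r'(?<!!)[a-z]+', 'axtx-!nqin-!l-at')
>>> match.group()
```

A negative assertion filters positions out without eating any characters.
`re.search` scans for the first position where the pattern succeeds.
The match spans [0:4] → 'axtx'.

'axtx'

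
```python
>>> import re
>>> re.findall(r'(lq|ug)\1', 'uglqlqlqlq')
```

`\1` has to match the exact text group 1 already captured.
One capturing group, so `findall` returns just the captured substring from each match — 2 in all.

['lq', 'lq']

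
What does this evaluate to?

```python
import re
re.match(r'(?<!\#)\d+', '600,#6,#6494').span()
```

(0, 3)

A negative assertion filters positions out without eating any characters.
`re.match` only tries the pattern at the start of the string.
The match spans [0:3] → '600'.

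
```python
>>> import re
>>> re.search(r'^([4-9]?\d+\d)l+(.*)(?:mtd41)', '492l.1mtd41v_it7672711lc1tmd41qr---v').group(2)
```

'.1'

The pattern matches anchored at the start of the string; then optionally a character in [4-9], then one or more of a digit, then a digit (captured); then one or more of a literal 'l'; then zero or more of any character (captured); then the literal 'mtd', then the literal '41' (non-capturing group).
`re.search` tries every starting position until one works.
The match spans [0:11] → '492l.1mtd41'.
Captured: group 1 = '492', group 2 = '.1'.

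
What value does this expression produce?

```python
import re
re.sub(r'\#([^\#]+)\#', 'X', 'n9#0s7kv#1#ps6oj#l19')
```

'n9X1Xl19'

Matches: at [2:9] → '#0s7kv#'; at [10:17] → '#ps6oj#'.
Each match is replaced by 'X'.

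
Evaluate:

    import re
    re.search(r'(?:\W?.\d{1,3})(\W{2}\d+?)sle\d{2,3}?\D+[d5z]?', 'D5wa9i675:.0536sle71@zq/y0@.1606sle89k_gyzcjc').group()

'i675:.0536sle71@zq/y'

Pattern: optionally a non-word character, then any character, then 1 to 3 of a digit (non-capturing group); then exactly 2 of a non-word character, then one or more of a digit (lazy) (captured); then the literal 'sle', then 2 to 3 of a digit (lazy); then one or more of a non-digit, then optionally one of [d5z].
Unlike `match`, `search` isn't anchored — it looks for the pattern anywhere in the string.
The match spans [5:25] → 'i675:.0536sle71@zq/y'.
Captured: group 1 = ':.0536'.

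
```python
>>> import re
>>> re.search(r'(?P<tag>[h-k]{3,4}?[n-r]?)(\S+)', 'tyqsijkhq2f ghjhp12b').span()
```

(4, 11)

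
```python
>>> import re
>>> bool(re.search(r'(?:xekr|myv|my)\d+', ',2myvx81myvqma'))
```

Here nothing in the string fits, so the call returns None, and `bool(None)` is False.

False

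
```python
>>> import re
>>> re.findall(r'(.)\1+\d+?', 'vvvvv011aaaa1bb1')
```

`\1` is not a pattern — it's the concrete string captured by group 1, re-applied verbatim.
Matches: at [0:6] match 'vvvvv0', group 1 = 'v'; at [8:13] match 'aaaa1', group 1 = 'a'; at [13:16] match 'bb1', group 1 = 'b'.
Because there's exactly one group, `findall` drops the full match and keeps group 1 from each hit.

['v', 'a', 'b']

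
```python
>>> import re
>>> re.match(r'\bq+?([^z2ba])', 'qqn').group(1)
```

'q'

This matches a word boundary (`\b`, zero-width); then one or more of a literal 'q' (lazy); then any character except [z2ba] (captured).
The `?` after the quantifier makes it lazy — it takes as little as possible before letting the rest of the pattern try.
With `match`, the pattern is implicitly anchored at the beginning.
The match spans [0:2] → 'qq'.
Captured: group 1 = 'q'.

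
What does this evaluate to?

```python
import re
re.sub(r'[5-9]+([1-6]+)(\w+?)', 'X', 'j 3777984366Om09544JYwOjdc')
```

'j 3Xm0XYwOjdc'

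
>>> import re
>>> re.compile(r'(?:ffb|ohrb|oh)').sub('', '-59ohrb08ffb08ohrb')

The regex engine tests alternatives in the order written; an earlier branch that matches wins even if a later one would match more.
Each match is replaced by ''.

'-590808'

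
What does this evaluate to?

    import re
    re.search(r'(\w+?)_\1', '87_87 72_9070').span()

(0, 5)

`\1` has to match the exact text group 1 already captured.
`re.search` tries every starting position until one works.
The match spans [0:5] → '87_87'.
Captured: group 1 = '87'.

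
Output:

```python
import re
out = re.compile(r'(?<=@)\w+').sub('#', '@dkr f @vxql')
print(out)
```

The positive lookaround only admits positions where the adjacent text matches; those characters stay outside the span.
Matches: at [1:4] → 'dkr'; at [8:12] → 'vxql'.
`sub` substitutes '#' at each match site.

@# f @#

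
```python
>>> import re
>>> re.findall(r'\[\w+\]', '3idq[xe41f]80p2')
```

['[xe41f]']

Matches: at [4:11] → '[xe41f]'.
Since nothing is captured, `findall` lists the 1 matched substring directly.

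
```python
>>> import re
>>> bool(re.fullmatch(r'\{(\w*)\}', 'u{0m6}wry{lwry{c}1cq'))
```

`fullmatch` succeeds only if the pattern covers the string from start to end.
Here the pattern can't cover the whole string, so the call returns None, and `bool(None)` is False.

False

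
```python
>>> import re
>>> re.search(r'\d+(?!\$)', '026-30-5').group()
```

`(?!…)`/`(?<!…)` only lets a position through if the neighbouring text does NOT match; no characters are consumed.
The match spans [0:3] → '026'.

'026'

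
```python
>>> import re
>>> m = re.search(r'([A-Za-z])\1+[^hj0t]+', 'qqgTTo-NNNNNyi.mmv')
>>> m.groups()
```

('q',)

`\1` is not a pattern — it's the concrete string captured by group 1, re-applied verbatim.
Unlike `match`, `search` isn't anchored — it looks for the pattern anywhere in the string.
The match spans [0:18] → 'qqgTTo-NNNNNyi.mmv'.
Captured: group 1 = 'q'.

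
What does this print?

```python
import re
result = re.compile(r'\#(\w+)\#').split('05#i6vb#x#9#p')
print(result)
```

['05', 'i6vb', 'x', '9', 'p']

Matches to split on: at [2:8] → '#i6vb#'; at [9:12] → '#9#'.
Because the pattern has a capturing group, `split` also inserts each captured text between the pieces.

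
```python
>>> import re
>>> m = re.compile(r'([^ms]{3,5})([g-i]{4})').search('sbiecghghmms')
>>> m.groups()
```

The match spans [1:9] → 'biecghgh'.
Captured: group 1 = 'biec', group 2 = 'ghgh'.

('biec', 'ghgh')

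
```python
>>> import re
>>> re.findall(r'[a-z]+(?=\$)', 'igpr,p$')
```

Because the assertion is zero-width, the text it checks is not consumed and won't appear in the result.
With no groups in the pattern, `findall` gives back each whole match — 1 here.

['p']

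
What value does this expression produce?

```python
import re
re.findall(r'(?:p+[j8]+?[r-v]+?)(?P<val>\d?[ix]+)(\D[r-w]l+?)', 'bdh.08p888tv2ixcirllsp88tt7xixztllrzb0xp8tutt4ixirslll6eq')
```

[('7xix', 'ztl'), ('4ixi', 'rsl')]

Pattern: one or more of the literal 'p', then one or more of one of [j8] (lazy), then one or more of a character in [r-v] (lazy) (non-capturing group); then optionally a digit, then one or more of one of [ix] (captured as 'val'); then a non-digit, then a character in [r-w], then one or more of a literal 'l' (lazy) (captured).
A `+?`/`*?`/`{m,n}?` starts at its minimum and grows only as far as needed for what follows to match.
Scanning left to right: at [21:33] match 'p88tt7xixztl', groups = ('7xix', 'ztl'); at [39:52] match 'p8tutt4ixirsl', groups = ('4ixi', 'rsl').
Multiple groups make `findall` return tuples — one 2-tuple for each match.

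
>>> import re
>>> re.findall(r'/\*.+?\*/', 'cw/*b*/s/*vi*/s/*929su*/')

['/*b*/', '/*vi*/', '/*929su*/']

Because the quantifier is non-greedy, it stops expanding at the earliest point where the rest of the pattern can succeed.
No capturing groups, so `findall` returns the 3 full match strings.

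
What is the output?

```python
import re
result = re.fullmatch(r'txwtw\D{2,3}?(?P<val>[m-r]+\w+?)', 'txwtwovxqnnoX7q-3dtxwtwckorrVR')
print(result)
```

None

`re.fullmatch` requires the pattern to consume the entire string.
Here there's no way to consume every character, so the call returns None.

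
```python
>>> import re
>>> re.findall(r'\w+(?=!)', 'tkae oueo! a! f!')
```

Because the assertion is zero-width, the text it checks is not consumed and won't appear in the result.
With no groups in the pattern, `findall` gives back each whole match — 3 here.

['oueo', 'a', 'f']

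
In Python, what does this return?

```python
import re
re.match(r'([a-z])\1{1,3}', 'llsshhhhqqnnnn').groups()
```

`\1` is not a pattern — it's the concrete string captured by group 1, re-applied verbatim.
`re.match` won't scan ahead — the pattern has to work from the very first character.
The match spans [0:2] → 'll'.
Captured: group 1 = 'l'.

('l',)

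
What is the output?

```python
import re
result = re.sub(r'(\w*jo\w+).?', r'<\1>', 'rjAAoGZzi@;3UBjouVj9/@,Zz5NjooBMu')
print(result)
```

The pattern matches zero or more of a word character, then the literal 'jo', then one or more of a word character (captured); then optionally any character.
Matches: at [11:21] → '3UBjouVj9/'; at [23:33] → 'Zz5NjooBMu'.
`\1` in the replacement pulls in group 1's text for each match.

rjAAoGZzi@;<3UBjouVj9>@,<Zz5NjooBMu>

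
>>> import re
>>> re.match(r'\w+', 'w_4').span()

With `match`, the pattern is implicitly anchored at the beginning.
The match spans [0:3] → 'w_4'.

(0, 3)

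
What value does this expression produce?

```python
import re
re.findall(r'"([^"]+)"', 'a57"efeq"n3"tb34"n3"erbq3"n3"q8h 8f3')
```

Walking the string: at [3:9] match '"efeq"', group 1 = 'efeq'; at [11:17] match '"tb34"', group 1 = 'tb34'; at [19:26] match '"erbq3"', group 1 = 'erbq3'.
Because there's exactly one group, `findall` drops the full match and keeps group 1 from each hit.

['efeq', 'tb34', 'erbq3']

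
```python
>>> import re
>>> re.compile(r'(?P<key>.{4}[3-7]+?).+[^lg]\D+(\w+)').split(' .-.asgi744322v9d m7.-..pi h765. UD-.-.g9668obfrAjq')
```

[' .-.', 'asgi7', 'q', '']

The pattern matches exactly 4 of any character, then one or more of a character in [3-7] (lazy) (captured as 'key'); then one or more of any character, then any character except [lg]; then one or more of a non-digit; then one or more of a word character (captured).
The `?` after the quantifier makes it lazy — it takes as little as possible before letting the rest of the pattern try.
Matches to split on: at [4:51] → 'asgi744322v9d m7.-..pi h765. UD-.-.g9668obfrAjq'.
`re.split` interleaves the captured-group text with the surrounding fragments.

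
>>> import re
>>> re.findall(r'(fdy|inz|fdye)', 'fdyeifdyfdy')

['fdy', 'fdy', 'fdy']

The regex engine tests alternatives in the order written; an earlier branch that matches wins even if a later one would match more.
One capturing group, so `findall` returns just the captured substring from each match — 3 in all.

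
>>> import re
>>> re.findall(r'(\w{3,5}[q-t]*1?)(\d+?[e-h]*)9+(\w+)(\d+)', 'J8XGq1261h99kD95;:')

[('J8XGq1', '261h', 'kD9', '5')]

Pattern: 3 to 5 of a word character, then zero or more of a character in [q-t], then optionally a literal '1' (captured); then one or more of a digit (lazy), then zero or more of a character in [e-h] (captured); then one or more of a literal '9'; then one or more of a word character (captured); then one or more of a digit (captured).
Matches: at [0:16] match 'J8XGq1261h99kD95', groups = ('J8XGq1', '261h', 'kD9', '5').
Multiple groups make `findall` return tuples — one 4-tuple for the one match.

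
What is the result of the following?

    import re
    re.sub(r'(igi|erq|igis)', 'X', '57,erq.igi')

`sub` substitutes 'X' at each match site.

'57,X.X'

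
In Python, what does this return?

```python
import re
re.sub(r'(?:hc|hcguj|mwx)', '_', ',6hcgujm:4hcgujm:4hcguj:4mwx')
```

',6_gujm:4_gujm:4_guj:4_'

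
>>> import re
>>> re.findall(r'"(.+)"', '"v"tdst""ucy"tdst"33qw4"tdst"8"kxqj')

With a single group, `findall` returns only what that group captured — 1 item.

['v"tdst""ucy"tdst"33qw4"tdst"8']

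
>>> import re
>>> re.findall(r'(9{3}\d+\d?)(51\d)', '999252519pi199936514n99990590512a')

[('999252', '519'), ('99936', '514'), ('99990590', '512')]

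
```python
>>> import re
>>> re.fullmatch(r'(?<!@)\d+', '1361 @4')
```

Because the assertion is negative and zero-width, positions next to the forbidden text are skipped.
`fullmatch` succeeds only if the pattern covers the string from start to end.
Here there's no way to consume every character, so the call returns None.

None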